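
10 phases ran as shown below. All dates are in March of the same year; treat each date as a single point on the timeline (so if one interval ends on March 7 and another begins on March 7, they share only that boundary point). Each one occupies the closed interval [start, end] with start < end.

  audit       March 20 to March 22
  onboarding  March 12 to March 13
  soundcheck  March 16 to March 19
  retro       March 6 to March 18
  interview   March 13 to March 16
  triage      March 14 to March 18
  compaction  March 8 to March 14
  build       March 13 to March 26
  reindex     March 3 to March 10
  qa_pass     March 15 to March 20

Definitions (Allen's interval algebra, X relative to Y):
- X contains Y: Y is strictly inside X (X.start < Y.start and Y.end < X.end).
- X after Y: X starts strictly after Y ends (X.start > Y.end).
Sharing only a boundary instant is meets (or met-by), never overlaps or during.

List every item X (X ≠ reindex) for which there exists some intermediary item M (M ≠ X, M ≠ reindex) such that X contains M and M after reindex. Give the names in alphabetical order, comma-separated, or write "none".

build, compaction, qa_pass, retro

Target reindex = [March 3, March 10].
Intermediaries M with M after reindex: audit, build, interview, onboarding, qa_pass, soundcheck, triage.
Via audit — items with X contains audit: build.
Via build — items with X contains build: none.
Via interview — items with X contains interview: retro.
Via onboarding — items with X contains onboarding: compaction, retro.
Via qa_pass — items with X contains qa_pass: build.
Via soundcheck — items with X contains soundcheck: build, qa_pass.
Via triage — items with X contains triage: build.
Union: build, compaction, qa_pass, retro.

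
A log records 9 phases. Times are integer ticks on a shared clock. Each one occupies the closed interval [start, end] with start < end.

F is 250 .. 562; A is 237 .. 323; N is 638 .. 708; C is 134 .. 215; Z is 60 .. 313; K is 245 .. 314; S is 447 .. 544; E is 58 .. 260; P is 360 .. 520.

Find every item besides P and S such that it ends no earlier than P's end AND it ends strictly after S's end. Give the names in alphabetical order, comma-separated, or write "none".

Conditions: its end is no earlier than P's end (X.end >= 520) AND its end is strictly after S's end (X.end > 544).
A: end 323 >= 520? ✗; end 323 > 544? ✗ → no.
C: end 215 >= 520? ✗; end 215 > 544? ✗ → no.
E: end 260 >= 520? ✗; end 260 > 544? ✗ → no.
F: end 562 >= 520? ✓; end 562 > 544? ✓ → yes.
K: end 314 >= 520? ✗; end 314 > 544? ✗ → no.
N: end 708 >= 520? ✓; end 708 > 544? ✓ → yes.
Z: end 313 >= 520? ✗; end 313 > 544? ✗ → no.
Result: F, N.

F, N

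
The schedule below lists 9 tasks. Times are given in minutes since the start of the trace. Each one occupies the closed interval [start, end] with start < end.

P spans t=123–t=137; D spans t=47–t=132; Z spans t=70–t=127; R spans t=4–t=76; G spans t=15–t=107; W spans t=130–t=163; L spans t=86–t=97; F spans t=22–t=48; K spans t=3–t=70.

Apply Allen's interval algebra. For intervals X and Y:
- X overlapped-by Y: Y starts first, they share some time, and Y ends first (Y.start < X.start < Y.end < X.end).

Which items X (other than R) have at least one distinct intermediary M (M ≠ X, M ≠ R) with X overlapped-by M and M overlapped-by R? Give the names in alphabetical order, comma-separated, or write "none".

D, P, W, Z

Target R = [t=4, t=76].
Intermediaries M with M overlapped-by R: D, G, Z.
Via D — items with X overlapped-by D: P, W.
Via G — items with X overlapped-by G: D, Z.
Via Z — items with X overlapped-by Z: P.
Union: D, P, W, Z.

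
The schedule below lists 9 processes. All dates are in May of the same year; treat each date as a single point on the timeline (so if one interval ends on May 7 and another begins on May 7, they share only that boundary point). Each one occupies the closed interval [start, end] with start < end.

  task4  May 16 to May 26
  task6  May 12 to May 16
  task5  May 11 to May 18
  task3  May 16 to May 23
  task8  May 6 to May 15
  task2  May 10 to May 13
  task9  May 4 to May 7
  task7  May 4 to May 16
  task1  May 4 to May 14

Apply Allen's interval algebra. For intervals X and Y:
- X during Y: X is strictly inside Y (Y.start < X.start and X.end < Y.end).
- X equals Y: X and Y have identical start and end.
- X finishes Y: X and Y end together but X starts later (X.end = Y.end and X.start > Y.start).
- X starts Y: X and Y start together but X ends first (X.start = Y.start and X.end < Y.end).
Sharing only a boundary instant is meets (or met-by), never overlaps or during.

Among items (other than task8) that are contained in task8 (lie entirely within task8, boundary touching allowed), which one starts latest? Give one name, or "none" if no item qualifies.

Target task8 = [May 6, May 15].
task1 [May 4, May 14] → overlaps → excluded.
task2 [May 10, May 13] → during → candidate.
task3 [May 16, May 23] → after → excluded.
task4 [May 16, May 26] → after → excluded.
task5 [May 11, May 18] → overlapped-by → excluded.
task6 [May 12, May 16] → overlapped-by → excluded.
task7 [May 4, May 16] → contains → excluded.
task9 [May 4, May 7] → overlaps → excluded.
Among candidates, latest start is May 10 → task2.

task2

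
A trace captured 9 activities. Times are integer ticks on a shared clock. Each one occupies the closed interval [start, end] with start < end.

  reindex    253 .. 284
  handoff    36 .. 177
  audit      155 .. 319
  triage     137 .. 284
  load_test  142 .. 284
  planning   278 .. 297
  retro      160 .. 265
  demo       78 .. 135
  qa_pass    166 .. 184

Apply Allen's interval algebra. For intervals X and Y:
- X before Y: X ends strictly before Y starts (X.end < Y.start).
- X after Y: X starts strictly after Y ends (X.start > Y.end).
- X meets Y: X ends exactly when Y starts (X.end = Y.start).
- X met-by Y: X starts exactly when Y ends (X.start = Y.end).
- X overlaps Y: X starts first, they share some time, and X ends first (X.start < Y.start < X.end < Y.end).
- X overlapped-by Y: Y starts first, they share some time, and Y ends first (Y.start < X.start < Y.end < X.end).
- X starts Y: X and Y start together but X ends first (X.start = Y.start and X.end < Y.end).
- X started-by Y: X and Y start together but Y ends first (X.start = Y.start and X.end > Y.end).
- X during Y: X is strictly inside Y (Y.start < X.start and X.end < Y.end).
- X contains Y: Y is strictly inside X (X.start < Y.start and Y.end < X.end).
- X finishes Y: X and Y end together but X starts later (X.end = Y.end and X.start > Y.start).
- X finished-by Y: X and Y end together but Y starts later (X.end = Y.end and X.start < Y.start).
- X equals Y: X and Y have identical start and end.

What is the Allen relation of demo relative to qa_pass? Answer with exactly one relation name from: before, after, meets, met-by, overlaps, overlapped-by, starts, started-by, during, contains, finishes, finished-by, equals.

before

demo = [78, 135]; qa_pass = [166, 184].
Compare endpoints: demo.start < qa_pass.start, demo.start < qa_pass.end, demo.end < qa_pass.start, demo.end < qa_pass.end.
That pattern is 'before'.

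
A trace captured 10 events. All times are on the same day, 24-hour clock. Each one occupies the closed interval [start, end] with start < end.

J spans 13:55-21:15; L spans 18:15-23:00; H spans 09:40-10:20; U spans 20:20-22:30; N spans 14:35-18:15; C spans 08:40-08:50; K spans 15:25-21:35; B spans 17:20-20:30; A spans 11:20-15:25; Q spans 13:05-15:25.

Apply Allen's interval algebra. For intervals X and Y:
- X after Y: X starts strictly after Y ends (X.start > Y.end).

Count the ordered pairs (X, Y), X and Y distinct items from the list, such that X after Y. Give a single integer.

Checking all 90 ordered pairs for relation 'after'; matching pairs in alphabetical order:
(A, C): A after C ✓
(A, H): A after H ✓
(B, A): B after A ✓
(B, C): B after C ✓
(B, H): B after H ✓
(B, Q): B after Q ✓
(H, C): H after C ✓
(J, C): J after C ✓
(J, H): J after H ✓
(K, C): K after C ✓
(K, H): K after H ✓
(L, A): L after A ✓
(L, C): L after C ✓
(L, H): L after H ✓
(L, Q): L after Q ✓
(N, C): N after C ✓
(N, H): N after H ✓
(Q, C): Q after C ✓
(Q, H): Q after H ✓
(U, A): U after A ✓
(U, C): U after C ✓
(U, H): U after H ✓
(U, N): U after N ✓
(U, Q): U after Q ✓
Count: 24.

24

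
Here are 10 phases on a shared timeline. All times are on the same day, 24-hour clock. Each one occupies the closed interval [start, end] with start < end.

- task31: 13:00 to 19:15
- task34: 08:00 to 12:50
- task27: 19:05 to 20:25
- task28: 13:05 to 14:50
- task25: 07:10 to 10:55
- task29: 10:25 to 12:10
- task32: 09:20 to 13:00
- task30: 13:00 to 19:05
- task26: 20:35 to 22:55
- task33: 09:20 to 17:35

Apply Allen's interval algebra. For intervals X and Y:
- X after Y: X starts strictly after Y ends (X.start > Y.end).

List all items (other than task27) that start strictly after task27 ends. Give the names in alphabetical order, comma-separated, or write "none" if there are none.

task26

Target task27 = [19:05, 20:25].
task25 [07:10, 10:55] → before → no.
task26 [20:35, 22:55] → after → yes.
task28 [13:05, 14:50] → before → no.
task29 [10:25, 12:10] → before → no.
task30 [13:00, 19:05] → meets → no.
task31 [13:00, 19:15] → overlaps → no.
task32 [09:20, 13:00] → before → no.
task33 [09:20, 17:35] → before → no.
task34 [08:00, 12:50] → before → no.
Result: task26.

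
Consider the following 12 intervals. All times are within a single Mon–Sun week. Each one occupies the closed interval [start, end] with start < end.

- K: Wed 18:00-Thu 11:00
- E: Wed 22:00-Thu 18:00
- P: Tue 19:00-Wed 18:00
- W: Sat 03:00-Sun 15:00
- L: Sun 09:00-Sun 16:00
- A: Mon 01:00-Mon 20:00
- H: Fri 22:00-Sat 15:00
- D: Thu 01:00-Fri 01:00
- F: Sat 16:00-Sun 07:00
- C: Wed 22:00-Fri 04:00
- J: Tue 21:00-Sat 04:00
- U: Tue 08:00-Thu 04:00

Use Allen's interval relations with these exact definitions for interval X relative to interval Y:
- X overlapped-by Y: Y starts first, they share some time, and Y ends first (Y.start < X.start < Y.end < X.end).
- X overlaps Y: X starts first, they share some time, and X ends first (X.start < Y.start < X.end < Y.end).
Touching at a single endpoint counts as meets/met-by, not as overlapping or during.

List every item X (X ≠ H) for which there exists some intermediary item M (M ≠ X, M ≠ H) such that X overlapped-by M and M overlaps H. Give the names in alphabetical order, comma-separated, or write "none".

Target H = [Fri 22:00, Sat 15:00].
Intermediaries M with M overlaps H: J.
Via J — items with X overlapped-by J: W.
Union: W.

W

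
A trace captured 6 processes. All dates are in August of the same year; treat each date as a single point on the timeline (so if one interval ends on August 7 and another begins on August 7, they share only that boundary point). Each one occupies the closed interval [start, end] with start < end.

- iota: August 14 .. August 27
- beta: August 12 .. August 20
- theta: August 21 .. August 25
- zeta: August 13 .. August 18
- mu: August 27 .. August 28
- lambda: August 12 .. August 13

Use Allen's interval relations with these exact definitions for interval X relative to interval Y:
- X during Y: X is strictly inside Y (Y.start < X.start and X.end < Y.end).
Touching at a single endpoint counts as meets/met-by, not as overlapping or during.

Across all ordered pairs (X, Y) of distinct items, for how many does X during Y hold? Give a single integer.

2

Checking all 30 ordered pairs for relation 'during'; matching pairs in alphabetical order:
(theta, iota): theta during iota ✓
(zeta, beta): zeta during beta ✓
Count: 2.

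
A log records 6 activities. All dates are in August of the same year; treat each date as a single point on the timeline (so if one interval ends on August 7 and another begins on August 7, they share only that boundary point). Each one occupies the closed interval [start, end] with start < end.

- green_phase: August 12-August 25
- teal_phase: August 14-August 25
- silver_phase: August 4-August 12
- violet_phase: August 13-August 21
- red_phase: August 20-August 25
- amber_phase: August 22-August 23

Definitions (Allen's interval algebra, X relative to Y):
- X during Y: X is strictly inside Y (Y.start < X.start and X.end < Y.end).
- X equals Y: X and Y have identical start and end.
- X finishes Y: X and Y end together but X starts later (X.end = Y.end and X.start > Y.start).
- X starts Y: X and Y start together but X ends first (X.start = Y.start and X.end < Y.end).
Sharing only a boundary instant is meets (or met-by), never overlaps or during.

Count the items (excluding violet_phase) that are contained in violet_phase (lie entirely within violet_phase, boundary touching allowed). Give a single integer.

0

Target violet_phase = [August 13, August 21].
amber_phase [August 22, August 23] → after → no.
green_phase [August 12, August 25] → contains → no.
red_phase [August 20, August 25] → overlapped-by → no.
silver_phase [August 4, August 12] → before → no.
teal_phase [August 14, August 25] → overlapped-by → no.
Total: 0.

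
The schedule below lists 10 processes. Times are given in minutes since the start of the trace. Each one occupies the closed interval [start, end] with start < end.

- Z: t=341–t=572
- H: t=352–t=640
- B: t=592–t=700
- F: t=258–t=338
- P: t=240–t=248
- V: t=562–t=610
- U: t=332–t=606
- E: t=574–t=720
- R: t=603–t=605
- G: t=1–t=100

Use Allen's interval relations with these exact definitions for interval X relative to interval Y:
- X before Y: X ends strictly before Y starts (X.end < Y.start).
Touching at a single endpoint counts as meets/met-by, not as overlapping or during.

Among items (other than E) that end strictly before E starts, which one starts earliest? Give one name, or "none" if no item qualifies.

Target E = [t=574, t=720].
B [t=592, t=700] → during → excluded.
F [t=258, t=338] → before → candidate.
G [t=1, t=100] → before → candidate.
H [t=352, t=640] → overlaps → excluded.
P [t=240, t=248] → before → candidate.
R [t=603, t=605] → during → excluded.
U [t=332, t=606] → overlaps → excluded.
V [t=562, t=610] → overlaps → excluded.
Z [t=341, t=572] → before → candidate.
Among candidates, earliest start is t=1 → G.

G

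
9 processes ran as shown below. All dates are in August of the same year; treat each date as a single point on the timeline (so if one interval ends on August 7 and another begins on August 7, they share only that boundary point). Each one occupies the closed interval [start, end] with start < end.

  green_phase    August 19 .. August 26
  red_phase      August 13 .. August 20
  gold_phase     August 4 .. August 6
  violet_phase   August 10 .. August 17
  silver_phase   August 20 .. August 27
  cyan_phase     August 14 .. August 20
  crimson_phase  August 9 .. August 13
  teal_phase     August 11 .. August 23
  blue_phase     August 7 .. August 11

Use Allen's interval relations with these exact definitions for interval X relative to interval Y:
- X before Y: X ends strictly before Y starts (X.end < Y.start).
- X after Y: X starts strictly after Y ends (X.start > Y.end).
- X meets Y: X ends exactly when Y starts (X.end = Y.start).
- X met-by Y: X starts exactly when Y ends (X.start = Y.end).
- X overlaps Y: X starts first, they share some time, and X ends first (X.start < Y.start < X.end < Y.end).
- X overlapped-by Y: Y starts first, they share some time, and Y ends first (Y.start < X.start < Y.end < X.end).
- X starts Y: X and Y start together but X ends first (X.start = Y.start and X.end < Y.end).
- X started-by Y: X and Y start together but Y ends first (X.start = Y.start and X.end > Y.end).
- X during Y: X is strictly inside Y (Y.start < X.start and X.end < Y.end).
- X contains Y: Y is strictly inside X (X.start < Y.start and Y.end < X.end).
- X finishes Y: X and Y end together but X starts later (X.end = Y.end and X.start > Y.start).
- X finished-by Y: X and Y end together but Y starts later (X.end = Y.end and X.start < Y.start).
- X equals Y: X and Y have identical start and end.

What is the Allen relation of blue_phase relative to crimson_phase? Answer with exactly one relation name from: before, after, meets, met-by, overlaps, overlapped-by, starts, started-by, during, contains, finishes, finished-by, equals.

overlaps

blue_phase = [August 7, August 11]; crimson_phase = [August 9, August 13].
Compare endpoints: blue_phase.start < crimson_phase.start, blue_phase.start < crimson_phase.end, blue_phase.end > crimson_phase.start, blue_phase.end < crimson_phase.end.
That pattern is 'overlaps'.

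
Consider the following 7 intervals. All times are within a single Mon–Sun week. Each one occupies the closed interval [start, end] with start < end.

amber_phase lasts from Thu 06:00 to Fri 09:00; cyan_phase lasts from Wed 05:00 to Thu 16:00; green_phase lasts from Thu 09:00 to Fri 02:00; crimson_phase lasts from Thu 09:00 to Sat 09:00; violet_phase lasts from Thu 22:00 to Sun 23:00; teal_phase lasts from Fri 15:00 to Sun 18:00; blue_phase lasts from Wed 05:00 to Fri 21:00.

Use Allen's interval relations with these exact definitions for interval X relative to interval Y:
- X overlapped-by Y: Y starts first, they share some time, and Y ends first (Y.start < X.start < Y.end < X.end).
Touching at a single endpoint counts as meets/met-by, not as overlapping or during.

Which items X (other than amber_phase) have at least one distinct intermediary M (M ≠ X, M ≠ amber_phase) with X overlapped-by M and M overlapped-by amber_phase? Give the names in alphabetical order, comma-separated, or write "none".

teal_phase, violet_phase

Target amber_phase = [Thu 06:00, Fri 09:00].
Intermediaries M with M overlapped-by amber_phase: crimson_phase, violet_phase.
Via crimson_phase — items with X overlapped-by crimson_phase: teal_phase, violet_phase.
Via violet_phase — items with X overlapped-by violet_phase: none.
Union: teal_phase, violet_phase.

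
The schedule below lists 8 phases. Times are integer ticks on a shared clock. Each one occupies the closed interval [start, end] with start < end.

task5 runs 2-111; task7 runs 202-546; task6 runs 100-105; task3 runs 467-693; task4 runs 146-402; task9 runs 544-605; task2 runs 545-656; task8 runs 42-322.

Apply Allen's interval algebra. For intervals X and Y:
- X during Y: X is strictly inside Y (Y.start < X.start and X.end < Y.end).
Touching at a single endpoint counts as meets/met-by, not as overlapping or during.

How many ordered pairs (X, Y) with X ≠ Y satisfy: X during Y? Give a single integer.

Checking all 56 ordered pairs for relation 'during'; matching pairs in alphabetical order:
(task2, task3): task2 during task3 ✓
(task6, task5): task6 during task5 ✓
(task6, task8): task6 during task8 ✓
(task9, task3): task9 during task3 ✓
Count: 4.

4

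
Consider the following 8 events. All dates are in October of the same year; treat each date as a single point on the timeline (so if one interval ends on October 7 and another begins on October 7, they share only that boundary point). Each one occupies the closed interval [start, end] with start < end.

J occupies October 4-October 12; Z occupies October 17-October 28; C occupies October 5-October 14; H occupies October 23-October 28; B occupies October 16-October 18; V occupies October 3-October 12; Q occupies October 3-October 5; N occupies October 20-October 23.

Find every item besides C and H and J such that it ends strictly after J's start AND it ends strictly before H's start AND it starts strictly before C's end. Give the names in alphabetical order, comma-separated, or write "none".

Q, V

Conditions: its end is strictly after J's start (X.end > October 4) AND its end is strictly before H's start (X.end < October 23) AND its start is strictly before C's end (X.start < October 14).
B: end October 18 > October 4? ✓; end October 18 < October 23? ✓; start October 16 < October 14? ✗ → no.
N: end October 23 > October 4? ✓; end October 23 < October 23? ✗; start October 20 < October 14? ✗ → no.
Q: end October 5 > October 4? ✓; end October 5 < October 23? ✓; start October 3 < October 14? ✓ → yes.
V: end October 12 > October 4? ✓; end October 12 < October 23? ✓; start October 3 < October 14? ✓ → yes.
Z: end October 28 > October 4? ✓; end October 28 < October 23? ✗; start October 17 < October 14? ✗ → no.
Result: Q, V.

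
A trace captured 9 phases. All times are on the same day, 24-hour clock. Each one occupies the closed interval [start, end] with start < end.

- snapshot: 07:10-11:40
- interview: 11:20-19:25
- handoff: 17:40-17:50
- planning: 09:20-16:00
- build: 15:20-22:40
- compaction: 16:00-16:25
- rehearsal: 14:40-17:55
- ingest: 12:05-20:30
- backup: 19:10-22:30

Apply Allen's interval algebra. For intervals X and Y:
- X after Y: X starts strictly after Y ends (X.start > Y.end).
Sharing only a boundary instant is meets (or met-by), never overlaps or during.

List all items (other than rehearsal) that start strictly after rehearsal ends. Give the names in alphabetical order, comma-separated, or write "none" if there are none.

backup

Target rehearsal = [14:40, 17:55].
backup [19:10, 22:30] → after → yes.
build [15:20, 22:40] → overlapped-by → no.
compaction [16:00, 16:25] → during → no.
handoff [17:40, 17:50] → during → no.
ingest [12:05, 20:30] → contains → no.
interview [11:20, 19:25] → contains → no.
planning [09:20, 16:00] → overlaps → no.
snapshot [07:10, 11:40] → before → no.
Result: backup.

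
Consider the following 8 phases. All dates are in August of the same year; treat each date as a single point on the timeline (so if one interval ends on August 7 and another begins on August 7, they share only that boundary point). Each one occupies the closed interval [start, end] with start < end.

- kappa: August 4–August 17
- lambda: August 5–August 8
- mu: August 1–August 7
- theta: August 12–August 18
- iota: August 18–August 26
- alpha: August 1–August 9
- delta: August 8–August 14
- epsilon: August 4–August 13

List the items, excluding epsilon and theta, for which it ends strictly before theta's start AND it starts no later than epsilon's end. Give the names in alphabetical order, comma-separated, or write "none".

Conditions: its end is strictly before theta's start (X.end < August 12) AND its start is no later than epsilon's end (X.start <= August 13).
alpha: end August 9 < August 12? ✓; start August 1 <= August 13? ✓ → yes.
delta: end August 14 < August 12? ✗; start August 8 <= August 13? ✓ → no.
iota: end August 26 < August 12? ✗; start August 18 <= August 13? ✗ → no.
kappa: end August 17 < August 12? ✗; start August 4 <= August 13? ✓ → no.
lambda: end August 8 < August 12? ✓; start August 5 <= August 13? ✓ → yes.
mu: end August 7 < August 12? ✓; start August 1 <= August 13? ✓ → yes.
Result: alpha, lambda, mu.

alpha, lambda, mu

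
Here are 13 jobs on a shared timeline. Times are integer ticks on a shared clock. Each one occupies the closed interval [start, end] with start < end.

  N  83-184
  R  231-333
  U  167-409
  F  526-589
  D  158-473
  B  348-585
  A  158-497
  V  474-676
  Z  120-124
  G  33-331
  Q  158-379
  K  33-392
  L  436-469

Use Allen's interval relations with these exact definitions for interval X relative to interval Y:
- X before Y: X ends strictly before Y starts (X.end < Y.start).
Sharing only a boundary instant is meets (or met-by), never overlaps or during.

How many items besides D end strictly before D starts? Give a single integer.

Target D = [158, 473].
A [158, 497] → started-by → no.
B [348, 585] → overlapped-by → no.
F [526, 589] → after → no.
G [33, 331] → overlaps → no.
K [33, 392] → overlaps → no.
L [436, 469] → during → no.
N [83, 184] → overlaps → no.
Q [158, 379] → starts → no.
R [231, 333] → during → no.
U [167, 409] → during → no.
V [474, 676] → after → no.
Z [120, 124] → before → counts.
Total: 1.

1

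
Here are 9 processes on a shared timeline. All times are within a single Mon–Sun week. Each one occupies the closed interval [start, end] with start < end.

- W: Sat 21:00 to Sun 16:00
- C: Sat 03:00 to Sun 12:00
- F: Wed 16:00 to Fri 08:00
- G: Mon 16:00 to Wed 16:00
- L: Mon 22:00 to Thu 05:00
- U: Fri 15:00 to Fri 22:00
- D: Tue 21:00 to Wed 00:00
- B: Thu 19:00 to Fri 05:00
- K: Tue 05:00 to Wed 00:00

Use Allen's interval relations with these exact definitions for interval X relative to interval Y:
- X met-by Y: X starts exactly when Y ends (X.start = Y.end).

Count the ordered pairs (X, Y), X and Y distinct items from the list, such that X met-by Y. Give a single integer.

Checking all 72 ordered pairs for relation 'met-by'; matching pairs in alphabetical order:
(F, G): F met-by G ✓
Count: 1.

1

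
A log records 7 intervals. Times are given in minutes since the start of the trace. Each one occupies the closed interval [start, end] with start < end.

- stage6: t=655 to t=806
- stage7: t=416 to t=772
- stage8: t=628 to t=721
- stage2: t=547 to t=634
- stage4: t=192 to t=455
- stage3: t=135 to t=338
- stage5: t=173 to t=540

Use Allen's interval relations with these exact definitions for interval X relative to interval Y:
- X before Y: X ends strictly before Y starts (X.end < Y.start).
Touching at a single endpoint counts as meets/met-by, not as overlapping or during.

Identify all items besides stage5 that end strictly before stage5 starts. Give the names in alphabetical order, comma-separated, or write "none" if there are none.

Target stage5 = [t=173, t=540].
stage2 [t=547, t=634] → after → no.
stage3 [t=135, t=338] → overlaps → no.
stage4 [t=192, t=455] → during → no.
stage6 [t=655, t=806] → after → no.
stage7 [t=416, t=772] → overlapped-by → no.
stage8 [t=628, t=721] → after → no.
Result: none.

none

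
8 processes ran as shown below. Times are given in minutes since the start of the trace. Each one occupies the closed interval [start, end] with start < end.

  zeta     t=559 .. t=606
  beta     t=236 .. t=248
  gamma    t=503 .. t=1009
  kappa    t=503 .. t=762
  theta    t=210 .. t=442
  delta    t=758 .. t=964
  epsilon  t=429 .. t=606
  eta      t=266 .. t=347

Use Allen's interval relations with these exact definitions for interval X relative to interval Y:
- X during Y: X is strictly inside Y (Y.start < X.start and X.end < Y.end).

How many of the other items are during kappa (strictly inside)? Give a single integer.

1

Target kappa = [t=503, t=762].
beta [t=236, t=248] → before → no.
delta [t=758, t=964] → overlapped-by → no.
epsilon [t=429, t=606] → overlaps → no.
eta [t=266, t=347] → before → no.
gamma [t=503, t=1009] → started-by → no.
theta [t=210, t=442] → before → no.
zeta [t=559, t=606] → during → counts.
Total: 1.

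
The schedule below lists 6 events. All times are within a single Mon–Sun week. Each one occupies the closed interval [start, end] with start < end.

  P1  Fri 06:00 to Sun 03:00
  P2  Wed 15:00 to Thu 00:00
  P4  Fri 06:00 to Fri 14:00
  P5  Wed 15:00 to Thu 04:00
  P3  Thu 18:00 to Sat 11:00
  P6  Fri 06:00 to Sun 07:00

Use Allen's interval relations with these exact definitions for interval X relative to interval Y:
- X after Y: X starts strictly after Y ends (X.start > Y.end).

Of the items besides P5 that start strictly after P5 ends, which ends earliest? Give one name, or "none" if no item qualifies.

P4

Target P5 = [Wed 15:00, Thu 04:00].
P1 [Fri 06:00, Sun 03:00] → after → candidate.
P2 [Wed 15:00, Thu 00:00] → starts → excluded.
P3 [Thu 18:00, Sat 11:00] → after → candidate.
P4 [Fri 06:00, Fri 14:00] → after → candidate.
P6 [Fri 06:00, Sun 07:00] → after → candidate.
Among candidates, earliest end is Fri 14:00 → P4.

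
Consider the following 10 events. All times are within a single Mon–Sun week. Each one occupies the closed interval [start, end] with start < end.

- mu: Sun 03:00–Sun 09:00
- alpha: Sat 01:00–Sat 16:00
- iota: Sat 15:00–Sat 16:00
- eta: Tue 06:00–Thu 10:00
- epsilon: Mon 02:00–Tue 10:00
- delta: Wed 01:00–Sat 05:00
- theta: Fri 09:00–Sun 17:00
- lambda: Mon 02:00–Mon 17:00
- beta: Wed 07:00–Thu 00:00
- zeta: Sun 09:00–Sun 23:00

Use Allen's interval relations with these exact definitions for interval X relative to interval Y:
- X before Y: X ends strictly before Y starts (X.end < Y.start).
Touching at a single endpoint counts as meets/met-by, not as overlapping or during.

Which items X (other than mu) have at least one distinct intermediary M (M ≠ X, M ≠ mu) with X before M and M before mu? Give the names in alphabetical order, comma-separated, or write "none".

Target mu = [Sun 03:00, Sun 09:00].
Intermediaries M with M before mu: alpha, beta, delta, epsilon, eta, iota, lambda.
Via alpha — items with X before alpha: beta, epsilon, eta, lambda.
Via beta — items with X before beta: epsilon, lambda.
Via delta — items with X before delta: epsilon, lambda.
Via epsilon — items with X before epsilon: none.
Via eta — items with X before eta: lambda.
Via iota — items with X before iota: beta, delta, epsilon, eta, lambda.
Via lambda — items with X before lambda: none.
Union: beta, delta, epsilon, eta, lambda.

beta, delta, epsilon, eta, lambda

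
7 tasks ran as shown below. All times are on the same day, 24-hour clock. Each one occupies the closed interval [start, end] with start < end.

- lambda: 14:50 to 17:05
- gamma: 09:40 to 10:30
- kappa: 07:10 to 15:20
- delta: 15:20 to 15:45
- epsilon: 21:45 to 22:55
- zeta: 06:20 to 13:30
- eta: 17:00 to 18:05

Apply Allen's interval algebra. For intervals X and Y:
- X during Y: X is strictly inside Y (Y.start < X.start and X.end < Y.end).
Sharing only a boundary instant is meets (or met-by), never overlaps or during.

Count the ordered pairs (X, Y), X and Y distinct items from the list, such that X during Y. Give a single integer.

Checking all 42 ordered pairs for relation 'during'; matching pairs in alphabetical order:
(delta, lambda): delta during lambda ✓
(gamma, kappa): gamma during kappa ✓
(gamma, zeta): gamma during zeta ✓
Count: 3.

3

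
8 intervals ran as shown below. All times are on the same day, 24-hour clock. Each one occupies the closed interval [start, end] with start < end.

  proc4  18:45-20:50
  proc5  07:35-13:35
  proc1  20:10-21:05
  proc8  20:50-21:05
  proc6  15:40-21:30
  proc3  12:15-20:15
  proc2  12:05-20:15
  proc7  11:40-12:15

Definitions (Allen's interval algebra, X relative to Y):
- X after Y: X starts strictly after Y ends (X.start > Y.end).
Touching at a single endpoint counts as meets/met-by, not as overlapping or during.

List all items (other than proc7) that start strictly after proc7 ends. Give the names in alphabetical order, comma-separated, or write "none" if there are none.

proc1, proc4, proc6, proc8

Target proc7 = [11:40, 12:15].
proc1 [20:10, 21:05] → after → yes.
proc2 [12:05, 20:15] → overlapped-by → no.
proc3 [12:15, 20:15] → met-by → no.
proc4 [18:45, 20:50] → after → yes.
proc5 [07:35, 13:35] → contains → no.
proc6 [15:40, 21:30] → after → yes.
proc8 [20:50, 21:05] → after → yes.
Result: proc1, proc4, proc6, proc8.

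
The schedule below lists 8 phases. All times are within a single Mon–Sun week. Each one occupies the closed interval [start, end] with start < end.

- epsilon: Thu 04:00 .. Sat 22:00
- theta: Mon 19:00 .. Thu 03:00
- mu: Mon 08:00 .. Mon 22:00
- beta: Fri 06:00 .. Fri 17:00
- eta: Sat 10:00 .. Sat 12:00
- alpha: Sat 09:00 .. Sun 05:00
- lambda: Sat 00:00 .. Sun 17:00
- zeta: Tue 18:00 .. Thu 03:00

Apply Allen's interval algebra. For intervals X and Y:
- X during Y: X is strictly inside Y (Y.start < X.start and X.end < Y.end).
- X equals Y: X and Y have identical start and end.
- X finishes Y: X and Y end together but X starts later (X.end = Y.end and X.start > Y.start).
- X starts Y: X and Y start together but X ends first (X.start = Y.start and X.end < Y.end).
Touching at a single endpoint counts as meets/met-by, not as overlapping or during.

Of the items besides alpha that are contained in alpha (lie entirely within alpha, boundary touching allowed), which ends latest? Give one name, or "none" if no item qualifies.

eta

Target alpha = [Sat 09:00, Sun 05:00].
beta [Fri 06:00, Fri 17:00] → before → excluded.
epsilon [Thu 04:00, Sat 22:00] → overlaps → excluded.
eta [Sat 10:00, Sat 12:00] → during → candidate.
lambda [Sat 00:00, Sun 17:00] → contains → excluded.
mu [Mon 08:00, Mon 22:00] → before → excluded.
theta [Mon 19:00, Thu 03:00] → before → excluded.
zeta [Tue 18:00, Thu 03:00] → before → excluded.
Among candidates, latest end is Sat 12:00 → eta.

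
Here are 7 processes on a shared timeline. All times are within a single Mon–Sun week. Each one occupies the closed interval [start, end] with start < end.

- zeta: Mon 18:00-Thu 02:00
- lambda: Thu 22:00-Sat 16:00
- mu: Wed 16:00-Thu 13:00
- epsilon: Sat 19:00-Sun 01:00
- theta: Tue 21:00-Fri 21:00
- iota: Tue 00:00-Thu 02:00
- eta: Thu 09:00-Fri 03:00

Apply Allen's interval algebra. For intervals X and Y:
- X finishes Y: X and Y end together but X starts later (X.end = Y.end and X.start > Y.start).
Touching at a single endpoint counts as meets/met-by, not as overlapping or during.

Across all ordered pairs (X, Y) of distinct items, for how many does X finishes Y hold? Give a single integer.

Checking all 42 ordered pairs for relation 'finishes'; matching pairs in alphabetical order:
(iota, zeta): iota finishes zeta ✓
Count: 1.

1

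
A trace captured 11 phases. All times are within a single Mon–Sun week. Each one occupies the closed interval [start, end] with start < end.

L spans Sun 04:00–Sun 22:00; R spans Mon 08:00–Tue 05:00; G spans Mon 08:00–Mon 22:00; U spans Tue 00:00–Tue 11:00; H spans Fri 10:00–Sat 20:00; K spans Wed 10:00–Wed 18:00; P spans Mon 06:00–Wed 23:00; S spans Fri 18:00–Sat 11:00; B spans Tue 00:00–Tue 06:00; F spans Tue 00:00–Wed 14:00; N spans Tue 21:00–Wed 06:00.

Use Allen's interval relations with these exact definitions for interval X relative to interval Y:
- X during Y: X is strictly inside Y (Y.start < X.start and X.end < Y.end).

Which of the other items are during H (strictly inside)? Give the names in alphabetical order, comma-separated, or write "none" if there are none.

Target H = [Fri 10:00, Sat 20:00].
B [Tue 00:00, Tue 06:00] → before → no.
F [Tue 00:00, Wed 14:00] → before → no.
G [Mon 08:00, Mon 22:00] → before → no.
K [Wed 10:00, Wed 18:00] → before → no.
L [Sun 04:00, Sun 22:00] → after → no.
N [Tue 21:00, Wed 06:00] → before → no.
P [Mon 06:00, Wed 23:00] → before → no.
R [Mon 08:00, Tue 05:00] → before → no.
S [Fri 18:00, Sat 11:00] → during → yes.
U [Tue 00:00, Tue 11:00] → before → no.
Result: S.

S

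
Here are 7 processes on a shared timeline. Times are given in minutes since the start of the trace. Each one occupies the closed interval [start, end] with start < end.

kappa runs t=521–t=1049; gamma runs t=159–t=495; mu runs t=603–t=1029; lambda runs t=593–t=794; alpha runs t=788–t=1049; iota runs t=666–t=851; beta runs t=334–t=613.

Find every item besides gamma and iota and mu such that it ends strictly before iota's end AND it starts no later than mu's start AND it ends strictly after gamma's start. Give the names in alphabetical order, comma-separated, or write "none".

beta, lambda

Conditions: its end is strictly before iota's end (X.end < t=851) AND its start is no later than mu's start (X.start <= t=603) AND its end is strictly after gamma's start (X.end > t=159).
alpha: end t=1049 < t=851? ✗; start t=788 <= t=603? ✗; end t=1049 > t=159? ✓ → no.
beta: end t=613 < t=851? ✓; start t=334 <= t=603? ✓; end t=613 > t=159? ✓ → yes.
kappa: end t=1049 < t=851? ✗; start t=521 <= t=603? ✓; end t=1049 > t=159? ✓ → no.
lambda: end t=794 < t=851? ✓; start t=593 <= t=603? ✓; end t=794 > t=159? ✓ → yes.
Result: beta, lambda.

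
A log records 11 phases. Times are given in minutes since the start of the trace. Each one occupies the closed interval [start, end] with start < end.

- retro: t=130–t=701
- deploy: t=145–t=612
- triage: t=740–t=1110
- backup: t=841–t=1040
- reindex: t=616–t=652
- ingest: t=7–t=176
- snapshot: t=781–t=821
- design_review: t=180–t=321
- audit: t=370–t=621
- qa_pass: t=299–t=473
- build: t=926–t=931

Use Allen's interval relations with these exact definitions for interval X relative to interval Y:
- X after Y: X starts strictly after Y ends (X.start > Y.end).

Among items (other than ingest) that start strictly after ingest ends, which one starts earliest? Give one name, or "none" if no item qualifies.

design_review

Target ingest = [t=7, t=176].
audit [t=370, t=621] → after → candidate.
backup [t=841, t=1040] → after → candidate.
build [t=926, t=931] → after → candidate.
deploy [t=145, t=612] → overlapped-by → excluded.
design_review [t=180, t=321] → after → candidate.
qa_pass [t=299, t=473] → after → candidate.
reindex [t=616, t=652] → after → candidate.
retro [t=130, t=701] → overlapped-by → excluded.
snapshot [t=781, t=821] → after → candidate.
triage [t=740, t=1110] → after → candidate.
Among candidates, earliest start is t=180 → design_review.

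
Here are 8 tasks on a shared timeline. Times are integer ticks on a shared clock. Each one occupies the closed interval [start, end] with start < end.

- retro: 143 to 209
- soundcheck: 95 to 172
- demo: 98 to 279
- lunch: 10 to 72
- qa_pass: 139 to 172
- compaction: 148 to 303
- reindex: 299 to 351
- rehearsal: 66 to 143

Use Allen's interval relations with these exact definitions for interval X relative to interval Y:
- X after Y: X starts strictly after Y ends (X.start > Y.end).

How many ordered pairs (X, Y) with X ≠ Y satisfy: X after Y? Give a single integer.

12

Checking all 56 ordered pairs for relation 'after'; matching pairs in alphabetical order:
(compaction, lunch): compaction after lunch ✓
(compaction, rehearsal): compaction after rehearsal ✓
(demo, lunch): demo after lunch ✓
(qa_pass, lunch): qa_pass after lunch ✓
(reindex, demo): reindex after demo ✓
(reindex, lunch): reindex after lunch ✓
(reindex, qa_pass): reindex after qa_pass ✓
(reindex, rehearsal): reindex after rehearsal ✓
(reindex, retro): reindex after retro ✓
(reindex, soundcheck): reindex after soundcheck ✓
(retro, lunch): retro after lunch ✓
(soundcheck, lunch): soundcheck after lunch ✓
Count: 12.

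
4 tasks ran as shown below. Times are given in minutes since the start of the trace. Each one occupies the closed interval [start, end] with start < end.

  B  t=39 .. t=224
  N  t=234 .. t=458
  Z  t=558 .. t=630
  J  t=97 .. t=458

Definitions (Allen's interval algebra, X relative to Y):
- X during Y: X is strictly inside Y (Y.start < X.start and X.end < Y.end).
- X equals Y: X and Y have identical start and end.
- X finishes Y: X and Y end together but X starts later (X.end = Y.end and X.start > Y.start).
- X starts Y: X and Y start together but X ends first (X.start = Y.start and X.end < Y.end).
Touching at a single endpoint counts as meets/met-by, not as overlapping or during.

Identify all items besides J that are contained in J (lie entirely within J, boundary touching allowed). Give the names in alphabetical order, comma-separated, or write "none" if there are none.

N

Target J = [t=97, t=458].
B [t=39, t=224] → overlaps → no.
N [t=234, t=458] → finishes → yes.
Z [t=558, t=630] → after → no.
Result: N.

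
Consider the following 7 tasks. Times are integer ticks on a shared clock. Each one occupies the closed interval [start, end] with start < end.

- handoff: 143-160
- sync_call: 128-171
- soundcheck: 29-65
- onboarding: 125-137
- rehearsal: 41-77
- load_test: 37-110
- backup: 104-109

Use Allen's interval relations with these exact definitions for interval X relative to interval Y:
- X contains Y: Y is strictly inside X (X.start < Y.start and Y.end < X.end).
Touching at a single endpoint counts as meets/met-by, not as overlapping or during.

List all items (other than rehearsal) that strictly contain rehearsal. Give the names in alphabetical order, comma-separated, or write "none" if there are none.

load_test

Target rehearsal = [41, 77].
backup [104, 109] → after → no.
handoff [143, 160] → after → no.
load_test [37, 110] → contains → yes.
onboarding [125, 137] → after → no.
soundcheck [29, 65] → overlaps → no.
sync_call [128, 171] → after → no.
Result: load_test.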